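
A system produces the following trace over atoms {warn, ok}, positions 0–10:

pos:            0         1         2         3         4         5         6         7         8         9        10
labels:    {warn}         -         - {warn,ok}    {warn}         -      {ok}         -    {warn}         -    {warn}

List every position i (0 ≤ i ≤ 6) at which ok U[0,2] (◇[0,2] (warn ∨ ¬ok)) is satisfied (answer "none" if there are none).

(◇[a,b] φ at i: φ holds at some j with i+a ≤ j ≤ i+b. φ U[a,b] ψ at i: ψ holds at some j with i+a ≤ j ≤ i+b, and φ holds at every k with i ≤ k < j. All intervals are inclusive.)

Evaluate at each i in [0,6]:
  i=0: ✓ (rhs at j=0)
  i=1: ✓ (rhs at j=1)
  i=2: ✓ (rhs at j=2)
  i=3: ✓ (rhs at j=3)
  i=4: ✓ (rhs at j=4)
  i=5: ✓ (rhs at j=5)
  i=6: ✓ (rhs at j=6)

0, 1, 2, 3, 4, 5, 6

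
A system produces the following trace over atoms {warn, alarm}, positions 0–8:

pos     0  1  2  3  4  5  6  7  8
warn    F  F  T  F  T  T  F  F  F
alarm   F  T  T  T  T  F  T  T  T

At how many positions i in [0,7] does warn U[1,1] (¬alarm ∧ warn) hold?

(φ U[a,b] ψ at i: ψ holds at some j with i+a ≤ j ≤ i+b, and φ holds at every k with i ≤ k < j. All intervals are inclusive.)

1

Evaluate at each i in [0,7]:
  i=0: ✗ (no rhs in [1,1])
  i=1: ✗ (no rhs in [2,2])
  i=2: ✗ (no rhs in [3,3])
  i=3: ✗ (no rhs in [4,4])
  i=4: ✓ (rhs at j=5; lhs holds on [4,4])
  i=5: ✗ (no rhs in [6,6])
  i=6: ✗ (no rhs in [7,7])
  i=7: ✗ (no rhs in [8,8])
Positions where it holds: {4} → 1.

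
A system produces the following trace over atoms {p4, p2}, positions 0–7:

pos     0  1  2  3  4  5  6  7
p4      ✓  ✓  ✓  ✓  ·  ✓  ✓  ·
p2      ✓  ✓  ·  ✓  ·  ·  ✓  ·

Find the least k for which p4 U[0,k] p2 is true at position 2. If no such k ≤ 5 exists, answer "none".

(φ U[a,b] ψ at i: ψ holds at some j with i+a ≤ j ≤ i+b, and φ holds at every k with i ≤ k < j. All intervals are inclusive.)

1

Need earliest j ≥ 2 with p2, and p4 at every k in [2,j-1].
  j=2: rhs fails.
  j=3: rhs holds; lhs holds on [2,2]. k = 1.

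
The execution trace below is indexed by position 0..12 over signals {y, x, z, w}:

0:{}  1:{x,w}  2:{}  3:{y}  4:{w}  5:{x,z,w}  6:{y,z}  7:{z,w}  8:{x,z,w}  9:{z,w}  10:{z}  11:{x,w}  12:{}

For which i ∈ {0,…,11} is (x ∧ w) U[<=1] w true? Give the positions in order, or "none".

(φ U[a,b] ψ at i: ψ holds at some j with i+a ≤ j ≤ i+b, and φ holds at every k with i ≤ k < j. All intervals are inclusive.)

Evaluate at each i in [0,11]:
  i=0: ✗ (lhs fails at k=0 before rhs at j=1)
  i=1: ✓ (rhs at j=1)
  i=2: ✗ (no rhs in [2,3])
  i=3: ✗ (lhs fails at k=3 before rhs at j=4)
  i=4: ✓ (rhs at j=4)
  i=5: ✓ (rhs at j=5)
  i=6: ✗ (lhs fails at k=6 before rhs at j=7)
  i=7: ✓ (rhs at j=7)
  i=8: ✓ (rhs at j=8)
  i=9: ✓ (rhs at j=9)
  i=10: ✗ (lhs fails at k=10 before rhs at j=11)
  i=11: ✓ (rhs at j=11)

1, 4, 5, 7, 8, 9, 11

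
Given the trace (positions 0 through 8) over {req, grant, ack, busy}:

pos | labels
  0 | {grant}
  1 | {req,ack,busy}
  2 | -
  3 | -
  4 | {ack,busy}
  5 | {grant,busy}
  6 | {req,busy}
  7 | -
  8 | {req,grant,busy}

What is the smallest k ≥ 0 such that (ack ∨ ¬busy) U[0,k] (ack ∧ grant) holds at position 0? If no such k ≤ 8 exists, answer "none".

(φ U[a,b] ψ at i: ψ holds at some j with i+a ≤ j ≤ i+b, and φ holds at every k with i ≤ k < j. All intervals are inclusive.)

none

Need earliest j ≥ 0 with (ack ∧ grant), and (ack ∨ ¬busy) at every k in [0,j-1].
  j=0: rhs fails.
  j=1: rhs fails.
  j=2: rhs fails.
  j=3: rhs fails.
  j=4: rhs fails.
  j=5: rhs fails.
  j=6: rhs fails.
  j=7: rhs fails.
  j=8: rhs fails.
No witness within the range → none.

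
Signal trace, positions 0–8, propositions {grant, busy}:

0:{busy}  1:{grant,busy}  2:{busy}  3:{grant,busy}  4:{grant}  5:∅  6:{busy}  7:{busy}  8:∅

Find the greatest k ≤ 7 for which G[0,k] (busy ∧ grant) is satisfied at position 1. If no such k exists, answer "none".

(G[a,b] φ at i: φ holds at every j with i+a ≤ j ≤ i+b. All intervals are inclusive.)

(busy ∧ grant) must hold from j=1 onward; find where it first fails.
  j=1: holds
  j=2: fails
Holds on [1,1], so largest k = 0.

0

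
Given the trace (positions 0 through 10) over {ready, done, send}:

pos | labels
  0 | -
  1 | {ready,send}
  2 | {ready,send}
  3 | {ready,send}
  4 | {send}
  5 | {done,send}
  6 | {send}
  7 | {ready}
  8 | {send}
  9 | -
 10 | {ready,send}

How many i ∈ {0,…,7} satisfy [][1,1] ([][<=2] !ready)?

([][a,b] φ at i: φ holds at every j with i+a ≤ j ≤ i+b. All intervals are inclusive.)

Evaluate at each i in [0,7]:
  i=0: ✗ (fails at j=1)
  i=1: ✗ (fails at j=2)
  i=2: ✗ (fails at j=3)
  i=3: ✓ (all of [4,4])
  i=4: ✗ (fails at j=5)
  i=5: ✗ (fails at j=6)
  i=6: ✗ (fails at j=7)
  i=7: ✗ (fails at j=8)
Positions where it holds: {3} → 1.

1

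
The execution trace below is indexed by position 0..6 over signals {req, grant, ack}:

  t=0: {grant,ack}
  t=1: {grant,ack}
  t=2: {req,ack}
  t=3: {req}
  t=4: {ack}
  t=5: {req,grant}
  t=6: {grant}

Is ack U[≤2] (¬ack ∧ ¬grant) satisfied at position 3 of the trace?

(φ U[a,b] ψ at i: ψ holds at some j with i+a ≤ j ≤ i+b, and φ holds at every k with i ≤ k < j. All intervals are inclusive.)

Yes

Need some j in [3,5] with (¬ack ∧ ¬grant), and ack at every k in [3,j-1].
  j=3: (¬ack ∧ ¬grant) holds; no prefix to check → satisfied.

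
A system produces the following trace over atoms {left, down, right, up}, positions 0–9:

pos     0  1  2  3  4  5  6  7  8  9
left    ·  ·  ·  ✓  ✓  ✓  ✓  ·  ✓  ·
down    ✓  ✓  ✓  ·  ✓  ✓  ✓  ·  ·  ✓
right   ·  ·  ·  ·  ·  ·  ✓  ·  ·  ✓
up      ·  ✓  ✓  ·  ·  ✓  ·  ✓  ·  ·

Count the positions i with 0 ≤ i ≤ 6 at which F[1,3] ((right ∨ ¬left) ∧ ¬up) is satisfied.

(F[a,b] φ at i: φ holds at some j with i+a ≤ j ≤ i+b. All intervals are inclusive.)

4

Evaluate at each i in [0,6]:
  i=0: ✗ (none in [1,3])
  i=1: ✗ (none in [2,4])
  i=2: ✗ (none in [3,5])
  i=3: ✓ (witness j=6)
  i=4: ✓ (witness j=6)
  i=5: ✓ (witness j=6)
  i=6: ✓ (witness j=9)
Positions where it holds: {3, 4, 5, 6} → 4.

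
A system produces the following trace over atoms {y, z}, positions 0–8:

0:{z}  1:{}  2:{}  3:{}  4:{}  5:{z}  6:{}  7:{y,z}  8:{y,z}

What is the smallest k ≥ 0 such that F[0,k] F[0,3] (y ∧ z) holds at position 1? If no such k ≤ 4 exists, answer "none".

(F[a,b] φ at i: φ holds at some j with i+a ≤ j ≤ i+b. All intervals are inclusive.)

Scan j = 1,2,… for F[0,3] (y ∧ z):
  j=1: fails
  j=2: fails
  j=3: fails
  j=4: holds
First hit at j=4, so smallest k = 4-1 = 3.

3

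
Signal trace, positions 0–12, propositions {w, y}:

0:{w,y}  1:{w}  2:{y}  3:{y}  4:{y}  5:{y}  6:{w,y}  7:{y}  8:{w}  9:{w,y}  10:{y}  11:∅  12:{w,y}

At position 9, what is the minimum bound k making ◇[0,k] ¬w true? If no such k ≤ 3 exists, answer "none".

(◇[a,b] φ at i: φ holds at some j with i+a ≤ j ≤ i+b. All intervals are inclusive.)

Scan j = 9,10,… for ¬w:
  j=9: fails
  j=10: holds
First hit at j=10, so smallest k = 10-9 = 1.

1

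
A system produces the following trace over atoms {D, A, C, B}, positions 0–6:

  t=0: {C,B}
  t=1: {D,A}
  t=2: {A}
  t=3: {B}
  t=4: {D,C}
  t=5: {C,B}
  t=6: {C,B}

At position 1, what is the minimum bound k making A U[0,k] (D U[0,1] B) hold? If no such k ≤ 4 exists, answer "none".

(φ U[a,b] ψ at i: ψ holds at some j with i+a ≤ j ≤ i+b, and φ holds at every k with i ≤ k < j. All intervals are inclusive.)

2

Need earliest j ≥ 1 with (D U[0,1] B), and A at every k in [1,j-1].
  j=1: rhs fails.
  j=2: rhs fails.
  j=3: rhs holds; lhs holds on [1,2]. k = 2.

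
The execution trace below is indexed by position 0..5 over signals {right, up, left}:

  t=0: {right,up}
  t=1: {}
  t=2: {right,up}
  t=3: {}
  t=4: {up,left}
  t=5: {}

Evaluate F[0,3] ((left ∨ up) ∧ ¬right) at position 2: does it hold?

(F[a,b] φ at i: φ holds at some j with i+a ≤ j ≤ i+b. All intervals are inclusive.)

Check ((left ∨ up) ∧ ¬right) at each j in [2,5]:
  j=2: false
  j=3: false
  j=4: true
  j=5: false
Found at j=4 → formula holds.

Holds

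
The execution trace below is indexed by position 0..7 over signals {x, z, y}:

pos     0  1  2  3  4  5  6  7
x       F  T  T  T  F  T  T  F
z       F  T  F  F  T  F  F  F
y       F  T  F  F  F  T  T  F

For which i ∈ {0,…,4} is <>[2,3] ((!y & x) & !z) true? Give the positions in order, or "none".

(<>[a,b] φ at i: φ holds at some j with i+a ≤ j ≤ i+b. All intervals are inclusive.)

0, 1

Evaluate at each i in [0,4]:
  i=0: ✓ (witness j=2)
  i=1: ✓ (witness j=3)
  i=2: ✗ (none in [4,5])
  i=3: ✗ (none in [5,6])
  i=4: ✗ (none in [6,7])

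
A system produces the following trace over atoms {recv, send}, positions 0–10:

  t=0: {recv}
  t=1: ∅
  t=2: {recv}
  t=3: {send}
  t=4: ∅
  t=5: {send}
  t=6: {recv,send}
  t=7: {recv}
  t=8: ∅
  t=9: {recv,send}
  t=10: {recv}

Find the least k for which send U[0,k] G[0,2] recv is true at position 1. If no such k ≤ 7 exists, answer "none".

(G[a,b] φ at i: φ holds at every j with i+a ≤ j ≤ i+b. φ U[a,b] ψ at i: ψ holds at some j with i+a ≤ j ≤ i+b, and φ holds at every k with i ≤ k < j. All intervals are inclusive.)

none

Need earliest j ≥ 1 with G[0,2] recv, and send at every k in [1,j-1].
  j=1: rhs fails.
  j=2: rhs fails.
  j=3: rhs fails.
  j=4: rhs fails.
  j=5: rhs fails.
  j=6: rhs fails.
  j=7: rhs fails.
  j=8: rhs fails.
No witness within the range → none.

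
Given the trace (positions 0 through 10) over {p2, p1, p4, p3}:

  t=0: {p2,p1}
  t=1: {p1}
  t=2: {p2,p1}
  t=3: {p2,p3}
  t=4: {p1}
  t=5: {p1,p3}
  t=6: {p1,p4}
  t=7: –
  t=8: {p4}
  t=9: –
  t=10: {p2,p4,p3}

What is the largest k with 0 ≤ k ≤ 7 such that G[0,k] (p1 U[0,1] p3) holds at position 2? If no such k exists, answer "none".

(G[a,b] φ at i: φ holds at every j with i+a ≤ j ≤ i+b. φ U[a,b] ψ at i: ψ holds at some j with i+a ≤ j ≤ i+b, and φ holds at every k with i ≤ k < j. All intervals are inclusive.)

3

(p1 U[0,1] p3) must hold from j=2 onward; find where it first fails.
  j=2: holds
  j=3: holds
  j=4: holds
  j=5: holds
  j=6: fails
Holds on [2,5], so largest k = 3.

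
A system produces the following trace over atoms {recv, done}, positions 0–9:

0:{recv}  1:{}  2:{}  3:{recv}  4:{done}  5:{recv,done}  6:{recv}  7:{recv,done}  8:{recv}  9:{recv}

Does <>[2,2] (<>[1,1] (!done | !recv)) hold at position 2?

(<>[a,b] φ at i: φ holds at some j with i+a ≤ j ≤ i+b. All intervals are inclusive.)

Check <>[1,1] (!done | !recv) at each j in [4,4]:
  j=4: fails (none in [5,5])
No position in the window satisfies it → formula fails.

Does not hold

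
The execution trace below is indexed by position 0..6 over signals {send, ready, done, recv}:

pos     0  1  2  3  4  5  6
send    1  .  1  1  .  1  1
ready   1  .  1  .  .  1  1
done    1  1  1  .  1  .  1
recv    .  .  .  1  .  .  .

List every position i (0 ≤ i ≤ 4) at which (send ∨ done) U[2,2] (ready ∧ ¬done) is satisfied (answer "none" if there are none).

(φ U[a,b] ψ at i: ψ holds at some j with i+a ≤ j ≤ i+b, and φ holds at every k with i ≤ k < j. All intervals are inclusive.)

3

Evaluate at each i in [0,4]:
  i=0: ✗ (no rhs in [2,2])
  i=1: ✗ (no rhs in [3,3])
  i=2: ✗ (no rhs in [4,4])
  i=3: ✓ (rhs at j=5; lhs holds on [3,4])
  i=4: ✗ (no rhs in [6,6])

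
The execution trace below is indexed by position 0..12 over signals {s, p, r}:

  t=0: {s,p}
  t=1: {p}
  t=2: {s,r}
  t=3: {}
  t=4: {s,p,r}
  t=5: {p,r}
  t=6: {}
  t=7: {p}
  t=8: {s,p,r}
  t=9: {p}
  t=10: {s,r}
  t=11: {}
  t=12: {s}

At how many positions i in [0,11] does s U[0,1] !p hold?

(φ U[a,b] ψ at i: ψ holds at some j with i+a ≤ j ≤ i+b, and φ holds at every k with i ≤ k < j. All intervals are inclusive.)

5

Evaluate at each i in [0,11]:
  i=0: ✗ (no rhs in [0,1])
  i=1: ✗ (lhs fails at k=1 before rhs at j=2)
  i=2: ✓ (rhs at j=2)
  i=3: ✓ (rhs at j=3)
  i=4: ✗ (no rhs in [4,5])
  i=5: ✗ (lhs fails at k=5 before rhs at j=6)
  i=6: ✓ (rhs at j=6)
  i=7: ✗ (no rhs in [7,8])
  i=8: ✗ (no rhs in [8,9])
  i=9: ✗ (lhs fails at k=9 before rhs at j=10)
  i=10: ✓ (rhs at j=10)
  i=11: ✓ (rhs at j=11)
Positions where it holds: {2, 3, 6, 10, 11} → 5.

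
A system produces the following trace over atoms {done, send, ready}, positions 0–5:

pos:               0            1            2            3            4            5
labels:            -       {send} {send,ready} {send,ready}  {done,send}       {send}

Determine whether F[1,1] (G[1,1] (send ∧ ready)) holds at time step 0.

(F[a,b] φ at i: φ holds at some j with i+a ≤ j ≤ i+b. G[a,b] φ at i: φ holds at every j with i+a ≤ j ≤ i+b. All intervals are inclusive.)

Check G[1,1] (send ∧ ready) at each j in [1,1]:
  j=1: holds on [2,2]
Found at j=1 → formula holds.

Holds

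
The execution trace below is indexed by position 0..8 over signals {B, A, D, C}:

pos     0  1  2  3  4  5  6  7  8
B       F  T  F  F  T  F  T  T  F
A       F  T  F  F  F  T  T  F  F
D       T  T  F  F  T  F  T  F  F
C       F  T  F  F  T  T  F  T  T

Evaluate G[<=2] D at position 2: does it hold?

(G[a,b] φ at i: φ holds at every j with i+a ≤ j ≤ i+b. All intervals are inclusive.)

Does not hold

Check D at every j in [2,4]:
  j=2: false
  j=3: false
  j=4: true
Fails at j=2 → formula fails.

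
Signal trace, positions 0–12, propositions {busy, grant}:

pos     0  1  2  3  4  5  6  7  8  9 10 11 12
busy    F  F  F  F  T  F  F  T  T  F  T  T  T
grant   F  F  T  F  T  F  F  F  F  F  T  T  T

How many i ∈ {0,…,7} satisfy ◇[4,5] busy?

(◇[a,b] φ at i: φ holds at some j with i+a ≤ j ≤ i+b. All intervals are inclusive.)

Evaluate at each i in [0,7]:
  i=0: ✓ (witness j=4)
  i=1: ✗ (none in [5,6])
  i=2: ✓ (witness j=7)
  i=3: ✓ (witness j=7)
  i=4: ✓ (witness j=8)
  i=5: ✓ (witness j=10)
  i=6: ✓ (witness j=10)
  i=7: ✓ (witness j=11)
Positions where it holds: {0, 2, 3, 4, 5, 6, 7} → 7.

7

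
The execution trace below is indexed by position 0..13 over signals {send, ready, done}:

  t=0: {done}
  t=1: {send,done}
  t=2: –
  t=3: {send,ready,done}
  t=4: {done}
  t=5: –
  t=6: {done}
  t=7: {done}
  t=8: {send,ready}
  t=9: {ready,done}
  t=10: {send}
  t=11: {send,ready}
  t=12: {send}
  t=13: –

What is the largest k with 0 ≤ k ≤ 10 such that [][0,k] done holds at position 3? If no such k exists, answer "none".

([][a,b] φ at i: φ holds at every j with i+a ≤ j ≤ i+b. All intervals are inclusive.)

1

done must hold from j=3 onward; find where it first fails.
  j=3: holds
  j=4: holds
  j=5: fails
Holds on [3,4], so largest k = 1.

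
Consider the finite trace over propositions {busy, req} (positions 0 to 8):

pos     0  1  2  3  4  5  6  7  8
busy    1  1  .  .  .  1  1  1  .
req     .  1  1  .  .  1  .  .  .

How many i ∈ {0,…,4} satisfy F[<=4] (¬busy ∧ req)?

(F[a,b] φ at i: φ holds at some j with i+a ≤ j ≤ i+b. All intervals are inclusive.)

Evaluate at each i in [0,4]:
  i=0: ✓ (witness j=2)
  i=1: ✓ (witness j=2)
  i=2: ✓ (witness j=2)
  i=3: ✗ (none in [3,7])
  i=4: ✗ (none in [4,8])
Positions where it holds: {0, 1, 2} → 3.

3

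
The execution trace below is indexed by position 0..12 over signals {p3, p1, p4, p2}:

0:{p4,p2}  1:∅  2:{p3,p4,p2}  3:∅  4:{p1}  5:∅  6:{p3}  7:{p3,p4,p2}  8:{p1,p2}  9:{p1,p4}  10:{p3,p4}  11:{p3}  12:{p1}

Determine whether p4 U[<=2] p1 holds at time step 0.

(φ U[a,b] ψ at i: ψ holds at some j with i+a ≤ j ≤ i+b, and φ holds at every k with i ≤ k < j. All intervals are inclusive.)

Does not hold

Need some j in [0,2] with p1, and p4 at every k in [0,j-1].
  j=0: p1 false.
  j=1: p1 false.
  j=2: p1 false.
No j in the window works → until fails.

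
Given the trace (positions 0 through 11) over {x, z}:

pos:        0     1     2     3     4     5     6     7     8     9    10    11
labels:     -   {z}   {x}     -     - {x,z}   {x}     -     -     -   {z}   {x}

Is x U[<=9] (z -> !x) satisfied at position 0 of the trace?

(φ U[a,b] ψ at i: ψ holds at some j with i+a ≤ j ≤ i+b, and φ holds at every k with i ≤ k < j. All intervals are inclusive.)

Holds

Need some j in [0,9] with (z -> !x), and x at every k in [0,j-1].
  j=0: (z -> !x) holds; no prefix to check → satisfied.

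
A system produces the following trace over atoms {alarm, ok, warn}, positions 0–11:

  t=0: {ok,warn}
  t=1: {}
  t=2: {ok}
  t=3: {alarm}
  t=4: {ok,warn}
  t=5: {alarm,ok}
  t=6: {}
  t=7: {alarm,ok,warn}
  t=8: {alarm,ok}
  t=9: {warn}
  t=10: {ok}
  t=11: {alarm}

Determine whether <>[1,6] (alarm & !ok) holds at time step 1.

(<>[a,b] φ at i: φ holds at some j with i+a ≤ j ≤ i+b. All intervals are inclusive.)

True

Check (alarm & !ok) at each j in [2,7]:
  j=2: false
  j=3: true
  j=4: false
  j=5: false
  j=6: false
  j=7: false
Found at j=3 → formula holds.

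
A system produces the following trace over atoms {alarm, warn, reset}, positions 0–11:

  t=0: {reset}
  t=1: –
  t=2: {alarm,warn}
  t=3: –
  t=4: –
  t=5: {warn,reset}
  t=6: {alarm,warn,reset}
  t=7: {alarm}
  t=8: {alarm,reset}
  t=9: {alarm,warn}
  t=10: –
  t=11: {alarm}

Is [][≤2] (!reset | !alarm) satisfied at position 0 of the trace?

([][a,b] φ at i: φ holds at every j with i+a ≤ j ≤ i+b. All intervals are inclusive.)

Yes

Check (!reset | !alarm) at every j in [0,2]:
  j=0: true
  j=1: true
  j=2: true
All positions satisfy it → formula holds.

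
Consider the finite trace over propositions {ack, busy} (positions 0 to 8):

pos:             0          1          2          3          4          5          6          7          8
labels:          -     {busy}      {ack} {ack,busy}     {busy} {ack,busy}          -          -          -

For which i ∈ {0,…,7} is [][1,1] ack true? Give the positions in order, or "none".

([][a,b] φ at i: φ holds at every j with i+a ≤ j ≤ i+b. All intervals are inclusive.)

1, 2, 4

Evaluate at each i in [0,7]:
  i=0: ✗ (fails at j=1)
  i=1: ✓ (all of [2,2])
  i=2: ✓ (all of [3,3])
  i=3: ✗ (fails at j=4)
  i=4: ✓ (all of [5,5])
  i=5: ✗ (fails at j=6)
  i=6: ✗ (fails at j=7)
  i=7: ✗ (fails at j=8)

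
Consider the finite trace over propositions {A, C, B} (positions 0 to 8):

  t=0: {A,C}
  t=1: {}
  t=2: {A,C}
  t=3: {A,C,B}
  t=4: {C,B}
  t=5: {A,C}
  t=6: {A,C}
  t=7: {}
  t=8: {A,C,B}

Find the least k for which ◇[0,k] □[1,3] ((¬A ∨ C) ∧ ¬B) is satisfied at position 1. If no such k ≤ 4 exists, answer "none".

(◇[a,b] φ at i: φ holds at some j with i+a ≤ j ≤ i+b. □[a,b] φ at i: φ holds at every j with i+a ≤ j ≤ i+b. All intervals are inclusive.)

3

Scan j = 1,2,… for □[1,3] ((¬A ∨ C) ∧ ¬B):
  j=1: fails
  j=2: fails
  j=3: fails
  j=4: holds
First hit at j=4, so smallest k = 4-1 = 3.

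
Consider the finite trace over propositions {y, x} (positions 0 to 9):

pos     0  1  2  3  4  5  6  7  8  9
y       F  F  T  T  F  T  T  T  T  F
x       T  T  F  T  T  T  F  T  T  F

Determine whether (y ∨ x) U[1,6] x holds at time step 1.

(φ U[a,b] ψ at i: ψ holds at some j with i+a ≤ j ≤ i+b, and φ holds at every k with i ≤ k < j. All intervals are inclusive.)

Yes

Need some j in [2,7] with x, and (y ∨ x) at every k in [1,j-1].
  j=2: x false.
  j=3: x holds; (y ∨ x) holds at every k in [1,2] → satisfied.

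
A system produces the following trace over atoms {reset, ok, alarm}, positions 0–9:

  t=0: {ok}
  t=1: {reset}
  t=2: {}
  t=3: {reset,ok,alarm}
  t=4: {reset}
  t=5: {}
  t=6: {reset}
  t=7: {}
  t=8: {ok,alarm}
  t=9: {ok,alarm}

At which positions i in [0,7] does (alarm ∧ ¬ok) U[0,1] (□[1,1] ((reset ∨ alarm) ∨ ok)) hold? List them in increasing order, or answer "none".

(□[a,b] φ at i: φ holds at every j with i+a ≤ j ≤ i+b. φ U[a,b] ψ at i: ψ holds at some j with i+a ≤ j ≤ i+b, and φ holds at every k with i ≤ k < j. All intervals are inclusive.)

Evaluate at each i in [0,7]:
  i=0: ✓ (rhs at j=0)
  i=1: ✗ (lhs fails at k=1 before rhs at j=2)
  i=2: ✓ (rhs at j=2)
  i=3: ✓ (rhs at j=3)
  i=4: ✗ (lhs fails at k=4 before rhs at j=5)
  i=5: ✓ (rhs at j=5)
  i=6: ✗ (lhs fails at k=6 before rhs at j=7)
  i=7: ✓ (rhs at j=7)

0, 2, 3, 5, 7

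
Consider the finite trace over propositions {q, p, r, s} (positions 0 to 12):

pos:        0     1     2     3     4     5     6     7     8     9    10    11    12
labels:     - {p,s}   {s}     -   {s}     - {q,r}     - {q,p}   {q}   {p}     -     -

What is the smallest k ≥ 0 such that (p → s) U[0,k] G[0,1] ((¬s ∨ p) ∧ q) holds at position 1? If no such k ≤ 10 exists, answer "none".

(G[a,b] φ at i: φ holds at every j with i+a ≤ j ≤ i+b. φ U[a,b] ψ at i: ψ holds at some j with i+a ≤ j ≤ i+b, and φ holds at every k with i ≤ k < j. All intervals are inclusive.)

Need earliest j ≥ 1 with G[0,1] ((¬s ∨ p) ∧ q), and (p → s) at every k in [1,j-1].
  j=1: rhs fails.
  j=2: rhs fails.
  j=3: rhs fails.
  j=4: rhs fails.
  j=5: rhs fails.
  j=6: rhs fails.
  j=7: rhs fails.
  j=8: rhs holds; lhs holds on [1,7]. k = 7.

7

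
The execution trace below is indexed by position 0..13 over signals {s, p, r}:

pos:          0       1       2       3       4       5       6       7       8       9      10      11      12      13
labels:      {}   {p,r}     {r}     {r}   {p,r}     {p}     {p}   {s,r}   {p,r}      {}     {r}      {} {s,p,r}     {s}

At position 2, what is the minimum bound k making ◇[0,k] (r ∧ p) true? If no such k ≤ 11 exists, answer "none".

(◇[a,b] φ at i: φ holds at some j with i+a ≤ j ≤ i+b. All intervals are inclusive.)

Scan j = 2,3,… for (r ∧ p):
  j=2: fails
  j=3: fails
  j=4: holds
First hit at j=4, so smallest k = 4-2 = 2.

2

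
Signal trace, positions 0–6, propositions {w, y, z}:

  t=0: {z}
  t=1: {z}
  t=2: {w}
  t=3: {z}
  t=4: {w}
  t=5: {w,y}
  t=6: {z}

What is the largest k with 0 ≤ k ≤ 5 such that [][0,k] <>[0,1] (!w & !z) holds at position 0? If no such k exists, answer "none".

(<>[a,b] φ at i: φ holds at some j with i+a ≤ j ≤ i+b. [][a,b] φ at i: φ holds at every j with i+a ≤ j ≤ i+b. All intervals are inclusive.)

<>[0,1] (!w & !z) must hold from j=0 onward; find where it first fails.
  j=0: fails → no k works.

none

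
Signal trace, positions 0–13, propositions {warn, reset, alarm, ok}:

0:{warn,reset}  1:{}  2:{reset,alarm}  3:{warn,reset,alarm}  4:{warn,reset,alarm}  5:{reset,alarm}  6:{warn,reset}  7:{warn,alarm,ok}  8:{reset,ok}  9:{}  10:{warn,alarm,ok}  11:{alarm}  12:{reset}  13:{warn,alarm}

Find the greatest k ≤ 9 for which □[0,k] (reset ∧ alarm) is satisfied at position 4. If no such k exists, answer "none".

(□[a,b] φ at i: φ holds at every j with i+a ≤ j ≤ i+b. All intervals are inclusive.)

1

(reset ∧ alarm) must hold from j=4 onward; find where it first fails.
  j=4: holds
  j=5: holds
  j=6: fails
Holds on [4,5], so largest k = 1.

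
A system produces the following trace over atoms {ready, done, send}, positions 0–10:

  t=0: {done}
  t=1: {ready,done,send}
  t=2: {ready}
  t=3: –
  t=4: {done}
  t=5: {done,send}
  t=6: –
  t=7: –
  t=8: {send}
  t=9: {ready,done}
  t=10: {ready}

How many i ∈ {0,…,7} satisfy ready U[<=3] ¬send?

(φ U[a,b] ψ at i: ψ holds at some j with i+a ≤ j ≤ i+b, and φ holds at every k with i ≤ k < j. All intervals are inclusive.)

Evaluate at each i in [0,7]:
  i=0: ✓ (rhs at j=0)
  i=1: ✓ (rhs at j=2; lhs holds on [1,1])
  i=2: ✓ (rhs at j=2)
  i=3: ✓ (rhs at j=3)
  i=4: ✓ (rhs at j=4)
  i=5: ✗ (lhs fails at k=5 before rhs at j=6)
  i=6: ✓ (rhs at j=6)
  i=7: ✓ (rhs at j=7)
Positions where it holds: {0, 1, 2, 3, 4, 6, 7} → 7.

7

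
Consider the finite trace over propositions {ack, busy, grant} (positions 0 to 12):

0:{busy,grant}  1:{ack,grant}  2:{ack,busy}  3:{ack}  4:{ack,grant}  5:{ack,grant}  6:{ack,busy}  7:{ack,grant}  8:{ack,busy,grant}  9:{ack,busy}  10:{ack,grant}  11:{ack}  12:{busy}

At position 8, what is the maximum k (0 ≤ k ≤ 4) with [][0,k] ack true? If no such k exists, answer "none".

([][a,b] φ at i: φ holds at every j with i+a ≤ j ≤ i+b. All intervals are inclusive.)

ack must hold from j=8 onward; find where it first fails.
  j=8: holds
  j=9: holds
  j=10: holds
  j=11: holds
  j=12: fails
Holds on [8,11], so largest k = 3.

3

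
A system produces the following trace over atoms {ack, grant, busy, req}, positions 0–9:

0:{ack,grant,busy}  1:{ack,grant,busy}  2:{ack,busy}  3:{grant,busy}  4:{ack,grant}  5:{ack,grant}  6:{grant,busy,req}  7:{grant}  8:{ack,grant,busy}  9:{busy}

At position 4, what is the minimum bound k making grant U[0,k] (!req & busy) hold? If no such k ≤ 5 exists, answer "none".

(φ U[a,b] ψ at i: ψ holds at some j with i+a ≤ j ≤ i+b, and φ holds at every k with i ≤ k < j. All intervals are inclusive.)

4

Need earliest j ≥ 4 with (!req & busy), and grant at every k in [4,j-1].
  j=4: rhs fails.
  j=5: rhs fails.
  j=6: rhs fails.
  j=7: rhs fails.
  j=8: rhs holds; lhs holds on [4,7]. k = 4.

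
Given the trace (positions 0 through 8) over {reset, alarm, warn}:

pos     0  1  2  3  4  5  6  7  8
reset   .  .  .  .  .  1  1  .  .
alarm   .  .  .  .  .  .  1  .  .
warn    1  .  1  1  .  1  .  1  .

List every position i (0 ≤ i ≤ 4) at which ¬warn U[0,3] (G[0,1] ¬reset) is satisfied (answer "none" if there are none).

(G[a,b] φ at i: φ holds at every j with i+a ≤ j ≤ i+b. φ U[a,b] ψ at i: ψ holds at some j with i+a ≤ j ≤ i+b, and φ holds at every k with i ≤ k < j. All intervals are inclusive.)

Evaluate at each i in [0,4]:
  i=0: ✓ (rhs at j=0)
  i=1: ✓ (rhs at j=1)
  i=2: ✓ (rhs at j=2)
  i=3: ✓ (rhs at j=3)
  i=4: ✗ (lhs fails at k=5 before rhs at j=7)

0, 1, 2, 3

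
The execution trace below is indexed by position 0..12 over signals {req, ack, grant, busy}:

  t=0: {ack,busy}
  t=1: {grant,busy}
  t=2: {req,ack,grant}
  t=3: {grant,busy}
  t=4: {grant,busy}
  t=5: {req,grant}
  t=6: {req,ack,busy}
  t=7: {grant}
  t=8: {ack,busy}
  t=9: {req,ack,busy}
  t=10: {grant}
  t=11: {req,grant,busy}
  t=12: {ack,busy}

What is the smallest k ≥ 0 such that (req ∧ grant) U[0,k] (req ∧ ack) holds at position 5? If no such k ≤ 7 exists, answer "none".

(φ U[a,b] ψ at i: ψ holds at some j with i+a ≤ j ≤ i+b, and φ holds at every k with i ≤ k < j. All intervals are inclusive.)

1

Need earliest j ≥ 5 with (req ∧ ack), and (req ∧ grant) at every k in [5,j-1].
  j=5: rhs fails.
  j=6: rhs holds; lhs holds on [5,5]. k = 1.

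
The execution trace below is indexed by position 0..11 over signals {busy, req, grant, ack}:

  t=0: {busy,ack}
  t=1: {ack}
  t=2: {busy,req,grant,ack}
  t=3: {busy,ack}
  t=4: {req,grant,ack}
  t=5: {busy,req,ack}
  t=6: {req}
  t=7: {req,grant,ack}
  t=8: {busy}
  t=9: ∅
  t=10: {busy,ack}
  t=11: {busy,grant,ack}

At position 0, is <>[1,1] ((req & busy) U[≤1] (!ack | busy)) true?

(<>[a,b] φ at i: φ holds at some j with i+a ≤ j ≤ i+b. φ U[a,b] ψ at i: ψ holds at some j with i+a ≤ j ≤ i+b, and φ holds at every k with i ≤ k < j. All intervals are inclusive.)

Check ((req & busy) U[≤1] (!ack | busy)) at each j in [1,1]:
  j=1: fails
No position in the window satisfies it → formula fails.

False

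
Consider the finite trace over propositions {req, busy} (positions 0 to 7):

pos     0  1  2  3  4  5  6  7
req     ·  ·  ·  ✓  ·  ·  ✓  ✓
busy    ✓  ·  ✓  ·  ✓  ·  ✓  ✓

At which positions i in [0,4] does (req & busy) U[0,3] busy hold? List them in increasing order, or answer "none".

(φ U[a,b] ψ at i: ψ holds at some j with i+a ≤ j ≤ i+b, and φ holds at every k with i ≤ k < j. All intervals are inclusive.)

0, 2, 4

Evaluate at each i in [0,4]:
  i=0: ✓ (rhs at j=0)
  i=1: ✗ (lhs fails at k=1 before rhs at j=2)
  i=2: ✓ (rhs at j=2)
  i=3: ✗ (lhs fails at k=3 before rhs at j=4)
  i=4: ✓ (rhs at j=4)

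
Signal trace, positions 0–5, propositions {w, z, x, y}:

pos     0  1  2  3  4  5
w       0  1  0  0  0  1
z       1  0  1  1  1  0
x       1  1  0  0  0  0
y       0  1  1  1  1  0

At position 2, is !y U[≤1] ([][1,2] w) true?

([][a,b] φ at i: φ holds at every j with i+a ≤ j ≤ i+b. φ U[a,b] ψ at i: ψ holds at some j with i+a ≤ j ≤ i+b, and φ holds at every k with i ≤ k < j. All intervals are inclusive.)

Need some j in [2,3] with [][1,2] w, and !y at every k in [2,j-1].
  j=2: [][1,2] w — fails at 3.
  j=3: [][1,2] w — fails at 4.
No j in the window works → until fails.

No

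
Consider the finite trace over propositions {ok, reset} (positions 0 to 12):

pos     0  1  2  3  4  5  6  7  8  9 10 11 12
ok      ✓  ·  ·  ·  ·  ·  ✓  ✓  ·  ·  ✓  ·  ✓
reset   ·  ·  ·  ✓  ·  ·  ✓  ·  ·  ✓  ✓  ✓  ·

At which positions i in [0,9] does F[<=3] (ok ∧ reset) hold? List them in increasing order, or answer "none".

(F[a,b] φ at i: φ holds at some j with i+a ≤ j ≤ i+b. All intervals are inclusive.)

Evaluate at each i in [0,9]:
  i=0: ✗ (none in [0,3])
  i=1: ✗ (none in [1,4])
  i=2: ✗ (none in [2,5])
  i=3: ✓ (witness j=6)
  i=4: ✓ (witness j=6)
  i=5: ✓ (witness j=6)
  i=6: ✓ (witness j=6)
  i=7: ✓ (witness j=10)
  i=8: ✓ (witness j=10)
  i=9: ✓ (witness j=10)

3, 4, 5, 6, 7, 8, 9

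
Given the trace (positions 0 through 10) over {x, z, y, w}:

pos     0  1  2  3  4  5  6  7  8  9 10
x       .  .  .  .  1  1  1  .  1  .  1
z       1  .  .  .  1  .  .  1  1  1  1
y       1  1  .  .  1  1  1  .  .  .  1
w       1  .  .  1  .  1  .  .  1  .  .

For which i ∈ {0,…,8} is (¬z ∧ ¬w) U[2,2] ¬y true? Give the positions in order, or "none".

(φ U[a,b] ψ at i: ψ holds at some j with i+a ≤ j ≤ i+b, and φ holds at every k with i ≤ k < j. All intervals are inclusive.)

1

Evaluate at each i in [0,8]:
  i=0: ✗ (lhs fails at k=0 before rhs at j=2)
  i=1: ✓ (rhs at j=3; lhs holds on [1,2])
  i=2: ✗ (no rhs in [4,4])
  i=3: ✗ (no rhs in [5,5])
  i=4: ✗ (no rhs in [6,6])
  i=5: ✗ (lhs fails at k=5 before rhs at j=7)
  i=6: ✗ (lhs fails at k=7 before rhs at j=8)
  i=7: ✗ (lhs fails at k=7 before rhs at j=9)
  i=8: ✗ (no rhs in [10,10])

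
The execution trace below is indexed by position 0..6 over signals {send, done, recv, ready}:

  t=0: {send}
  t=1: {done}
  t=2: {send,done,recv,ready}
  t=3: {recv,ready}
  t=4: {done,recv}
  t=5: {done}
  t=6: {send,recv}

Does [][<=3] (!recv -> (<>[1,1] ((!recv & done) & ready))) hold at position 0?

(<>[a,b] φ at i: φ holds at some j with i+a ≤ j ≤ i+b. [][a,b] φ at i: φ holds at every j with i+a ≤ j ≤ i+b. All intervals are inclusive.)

Does not hold

Check (!recv -> (<>[1,1] ((!recv & done) & ready))) at every j in [0,3]:
  j=0: antecedent true; consequent fails (none in [1,1]) → ✗
  j=1: antecedent true; consequent fails (none in [2,2]) → ✗
  j=2: antecedent false → ✓
  j=3: antecedent false → ✓
Fails at j=0 → formula fails.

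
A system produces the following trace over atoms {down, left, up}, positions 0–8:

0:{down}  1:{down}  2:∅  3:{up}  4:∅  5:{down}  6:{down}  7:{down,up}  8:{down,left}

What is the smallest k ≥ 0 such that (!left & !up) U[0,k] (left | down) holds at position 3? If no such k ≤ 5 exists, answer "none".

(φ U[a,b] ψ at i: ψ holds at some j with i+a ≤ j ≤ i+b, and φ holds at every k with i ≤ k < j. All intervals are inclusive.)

none

Need earliest j ≥ 3 with (left | down), and (!left & !up) at every k in [3,j-1].
  j=3: rhs fails.
  j=4: rhs fails.
  j=5: rhs holds but lhs fails at k=3.
  j=6: rhs holds but lhs fails at k=3.
  j=7: rhs holds but lhs fails at k=3.
  j=8: rhs holds but lhs fails at k=3.
No witness within the range → none.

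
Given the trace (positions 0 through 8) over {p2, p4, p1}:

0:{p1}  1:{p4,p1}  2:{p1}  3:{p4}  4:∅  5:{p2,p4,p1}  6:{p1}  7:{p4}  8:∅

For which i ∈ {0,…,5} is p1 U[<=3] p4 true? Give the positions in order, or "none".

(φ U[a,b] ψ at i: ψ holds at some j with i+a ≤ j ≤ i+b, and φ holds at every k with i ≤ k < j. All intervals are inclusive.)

Evaluate at each i in [0,5]:
  i=0: ✓ (rhs at j=1; lhs holds on [0,0])
  i=1: ✓ (rhs at j=1)
  i=2: ✓ (rhs at j=3; lhs holds on [2,2])
  i=3: ✓ (rhs at j=3)
  i=4: ✗ (lhs fails at k=4 before rhs at j=5)
  i=5: ✓ (rhs at j=5)

0, 1, 2, 3, 5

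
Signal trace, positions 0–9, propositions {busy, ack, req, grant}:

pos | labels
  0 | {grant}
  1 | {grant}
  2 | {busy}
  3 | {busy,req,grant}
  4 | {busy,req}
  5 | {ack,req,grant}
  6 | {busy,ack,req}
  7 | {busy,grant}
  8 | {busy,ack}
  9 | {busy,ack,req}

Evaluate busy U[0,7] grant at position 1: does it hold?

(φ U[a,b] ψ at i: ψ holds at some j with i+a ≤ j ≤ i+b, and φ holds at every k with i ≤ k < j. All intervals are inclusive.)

Holds

Need some j in [1,8] with grant, and busy at every k in [1,j-1].
  j=1: grant holds; no prefix to check → satisfied.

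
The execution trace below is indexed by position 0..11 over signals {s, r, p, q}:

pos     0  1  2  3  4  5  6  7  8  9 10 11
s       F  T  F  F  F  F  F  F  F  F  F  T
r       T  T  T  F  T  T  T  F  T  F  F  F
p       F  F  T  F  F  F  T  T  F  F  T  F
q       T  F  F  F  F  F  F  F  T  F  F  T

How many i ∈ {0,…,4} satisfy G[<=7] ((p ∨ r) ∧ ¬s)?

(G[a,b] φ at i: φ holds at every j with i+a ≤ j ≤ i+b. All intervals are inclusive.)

0

Evaluate at each i in [0,4]:
  i=0: ✗ (fails at j=1)
  i=1: ✗ (fails at j=1)
  i=2: ✗ (fails at j=3)
  i=3: ✗ (fails at j=3)
  i=4: ✗ (fails at j=9)
Positions where it holds: {} → 0.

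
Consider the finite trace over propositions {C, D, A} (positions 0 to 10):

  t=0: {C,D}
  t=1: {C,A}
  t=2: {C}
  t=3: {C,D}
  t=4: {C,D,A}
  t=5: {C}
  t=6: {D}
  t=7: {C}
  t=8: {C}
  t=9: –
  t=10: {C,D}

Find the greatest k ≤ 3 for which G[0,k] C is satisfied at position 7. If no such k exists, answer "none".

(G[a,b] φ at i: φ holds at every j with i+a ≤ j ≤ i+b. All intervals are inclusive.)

C must hold from j=7 onward; find where it first fails.
  j=7: holds
  j=8: holds
  j=9: fails
Holds on [7,8], so largest k = 1.

1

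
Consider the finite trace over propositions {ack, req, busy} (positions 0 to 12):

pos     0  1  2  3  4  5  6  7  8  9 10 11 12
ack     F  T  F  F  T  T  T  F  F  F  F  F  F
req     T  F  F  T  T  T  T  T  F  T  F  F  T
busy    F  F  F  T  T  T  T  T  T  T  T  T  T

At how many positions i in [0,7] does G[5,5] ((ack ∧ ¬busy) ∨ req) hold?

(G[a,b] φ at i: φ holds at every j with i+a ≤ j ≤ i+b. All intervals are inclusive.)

5

Evaluate at each i in [0,7]:
  i=0: ✓ (all of [5,5])
  i=1: ✓ (all of [6,6])
  i=2: ✓ (all of [7,7])
  i=3: ✗ (fails at j=8)
  i=4: ✓ (all of [9,9])
  i=5: ✗ (fails at j=10)
  i=6: ✗ (fails at j=11)
  i=7: ✓ (all of [12,12])
Positions where it holds: {0, 1, 2, 4, 7} → 5.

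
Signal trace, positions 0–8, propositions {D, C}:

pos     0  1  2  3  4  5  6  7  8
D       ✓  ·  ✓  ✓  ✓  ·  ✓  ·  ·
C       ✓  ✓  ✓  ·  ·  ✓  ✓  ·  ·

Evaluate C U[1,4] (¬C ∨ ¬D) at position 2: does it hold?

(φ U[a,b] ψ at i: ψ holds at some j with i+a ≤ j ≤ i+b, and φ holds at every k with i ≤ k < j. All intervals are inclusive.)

Need some j in [3,6] with (¬C ∨ ¬D), and C at every k in [2,j-1].
  j=3: (¬C ∨ ¬D) holds; C holds at every k in [2,2] → satisfied.

True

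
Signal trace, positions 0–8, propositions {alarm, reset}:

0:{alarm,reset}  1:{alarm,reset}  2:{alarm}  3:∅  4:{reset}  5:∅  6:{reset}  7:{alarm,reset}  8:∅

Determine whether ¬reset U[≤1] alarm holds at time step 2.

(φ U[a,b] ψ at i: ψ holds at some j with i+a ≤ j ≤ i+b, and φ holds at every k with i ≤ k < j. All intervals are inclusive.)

True

Need some j in [2,3] with alarm, and ¬reset at every k in [2,j-1].
  j=2: alarm holds; no prefix to check → satisfied.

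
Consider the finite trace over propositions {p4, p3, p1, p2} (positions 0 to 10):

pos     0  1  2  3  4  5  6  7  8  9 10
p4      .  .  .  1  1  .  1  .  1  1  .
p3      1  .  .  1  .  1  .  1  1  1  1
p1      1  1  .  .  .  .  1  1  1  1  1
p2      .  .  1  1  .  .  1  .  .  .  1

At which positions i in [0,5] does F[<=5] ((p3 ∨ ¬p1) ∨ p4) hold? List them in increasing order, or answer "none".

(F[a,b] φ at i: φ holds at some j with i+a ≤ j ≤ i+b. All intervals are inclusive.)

0, 1, 2, 3, 4, 5

Evaluate at each i in [0,5]:
  i=0: ✓ (witness j=0)
  i=1: ✓ (witness j=2)
  i=2: ✓ (witness j=2)
  i=3: ✓ (witness j=3)
  i=4: ✓ (witness j=4)
  i=5: ✓ (witness j=5)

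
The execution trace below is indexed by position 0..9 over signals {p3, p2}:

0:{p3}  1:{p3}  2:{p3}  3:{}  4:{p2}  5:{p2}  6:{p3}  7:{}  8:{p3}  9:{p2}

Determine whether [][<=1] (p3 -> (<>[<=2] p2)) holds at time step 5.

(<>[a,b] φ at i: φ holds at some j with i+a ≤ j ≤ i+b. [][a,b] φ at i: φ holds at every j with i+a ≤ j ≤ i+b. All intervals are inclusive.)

No

Check (p3 -> (<>[<=2] p2)) at every j in [5,6]:
  j=5: antecedent false → ✓
  j=6: antecedent true; consequent fails (none in [6,8]) → ✗
Fails at j=6 → formula fails.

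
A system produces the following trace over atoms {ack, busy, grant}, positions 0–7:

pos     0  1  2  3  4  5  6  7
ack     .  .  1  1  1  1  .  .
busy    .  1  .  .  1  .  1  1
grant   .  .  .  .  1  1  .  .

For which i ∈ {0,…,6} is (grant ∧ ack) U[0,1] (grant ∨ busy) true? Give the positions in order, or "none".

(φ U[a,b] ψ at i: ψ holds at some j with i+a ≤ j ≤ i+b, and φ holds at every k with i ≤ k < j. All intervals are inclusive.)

Evaluate at each i in [0,6]:
  i=0: ✗ (lhs fails at k=0 before rhs at j=1)
  i=1: ✓ (rhs at j=1)
  i=2: ✗ (no rhs in [2,3])
  i=3: ✗ (lhs fails at k=3 before rhs at j=4)
  i=4: ✓ (rhs at j=4)
  i=5: ✓ (rhs at j=5)
  i=6: ✓ (rhs at j=6)

1, 4, 5, 6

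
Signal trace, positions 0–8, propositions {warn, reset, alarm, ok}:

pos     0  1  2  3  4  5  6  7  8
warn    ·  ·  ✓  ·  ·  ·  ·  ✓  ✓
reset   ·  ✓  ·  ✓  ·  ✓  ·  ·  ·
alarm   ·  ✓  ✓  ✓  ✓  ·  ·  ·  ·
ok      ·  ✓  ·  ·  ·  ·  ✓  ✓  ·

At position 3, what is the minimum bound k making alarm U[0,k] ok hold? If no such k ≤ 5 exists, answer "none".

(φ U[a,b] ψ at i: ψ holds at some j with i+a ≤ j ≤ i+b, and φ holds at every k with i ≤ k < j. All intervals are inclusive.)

Need earliest j ≥ 3 with ok, and alarm at every k in [3,j-1].
  j=3: rhs fails.
  j=4: rhs fails.
  j=5: rhs fails.
  j=6: rhs holds but lhs fails at k=5.
  j=7: rhs holds but lhs fails at k=5.
  j=8: rhs fails.
No witness within the range → none.

none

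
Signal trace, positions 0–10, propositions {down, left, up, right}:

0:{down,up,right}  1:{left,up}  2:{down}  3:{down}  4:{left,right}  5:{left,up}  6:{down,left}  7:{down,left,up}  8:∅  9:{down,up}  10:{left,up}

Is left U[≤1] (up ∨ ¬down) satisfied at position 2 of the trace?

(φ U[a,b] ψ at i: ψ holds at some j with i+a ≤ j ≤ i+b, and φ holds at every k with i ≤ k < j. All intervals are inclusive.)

No

Need some j in [2,3] with (up ∨ ¬down), and left at every k in [2,j-1].
  j=2: (up ∨ ¬down) false.
  j=3: (up ∨ ¬down) false.
No j in the window works → until fails.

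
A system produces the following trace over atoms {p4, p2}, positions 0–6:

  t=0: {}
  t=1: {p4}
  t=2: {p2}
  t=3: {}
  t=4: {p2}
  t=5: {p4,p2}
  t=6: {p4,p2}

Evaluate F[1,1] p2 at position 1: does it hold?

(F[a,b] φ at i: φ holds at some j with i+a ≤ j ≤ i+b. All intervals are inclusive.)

Check p2 at each j in [2,2]:
  j=2: true
Found at j=2 → formula holds.

Yes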